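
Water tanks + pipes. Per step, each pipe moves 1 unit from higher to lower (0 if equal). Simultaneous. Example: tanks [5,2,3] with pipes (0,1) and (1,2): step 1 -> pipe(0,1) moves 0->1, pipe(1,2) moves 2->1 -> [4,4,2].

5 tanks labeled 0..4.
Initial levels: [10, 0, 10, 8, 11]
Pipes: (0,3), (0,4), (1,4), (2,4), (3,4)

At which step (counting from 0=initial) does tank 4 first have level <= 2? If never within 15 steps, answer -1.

Step 1: flows [0->3,4->0,4->1,4->2,4->3] -> levels [10 1 11 10 7]
Step 2: flows [0=3,0->4,4->1,2->4,3->4] -> levels [9 2 10 9 9]
Step 3: flows [0=3,0=4,4->1,2->4,3=4] -> levels [9 3 9 9 9]
Step 4: flows [0=3,0=4,4->1,2=4,3=4] -> levels [9 4 9 9 8]
Step 5: flows [0=3,0->4,4->1,2->4,3->4] -> levels [8 5 8 8 10]
Step 6: flows [0=3,4->0,4->1,4->2,4->3] -> levels [9 6 9 9 6]
Step 7: flows [0=3,0->4,1=4,2->4,3->4] -> levels [8 6 8 8 9]
Step 8: flows [0=3,4->0,4->1,4->2,4->3] -> levels [9 7 9 9 5]
Step 9: flows [0=3,0->4,1->4,2->4,3->4] -> levels [8 6 8 8 9]
  -> period-2 cycle (repeats step 7); tank 4 never drops to <=2
Tank 4 never reaches <=2 within 15 steps

Answer: -1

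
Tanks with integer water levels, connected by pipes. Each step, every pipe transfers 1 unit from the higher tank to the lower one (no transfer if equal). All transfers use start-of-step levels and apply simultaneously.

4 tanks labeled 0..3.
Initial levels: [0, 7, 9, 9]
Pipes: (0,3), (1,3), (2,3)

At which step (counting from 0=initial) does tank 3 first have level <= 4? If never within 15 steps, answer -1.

Step 1: flows [3->0,3->1,2=3] -> levels [1 8 9 7]
Step 2: flows [3->0,1->3,2->3] -> levels [2 7 8 8]
Step 3: flows [3->0,3->1,2=3] -> levels [3 8 8 6]
Step 4: flows [3->0,1->3,2->3] -> levels [4 7 7 7]
Step 5: flows [3->0,1=3,2=3] -> levels [5 7 7 6]
Step 6: flows [3->0,1->3,2->3] -> levels [6 6 6 7]
Step 7: flows [3->0,3->1,3->2] -> levels [7 7 7 4]
Tank 3 first reaches <=4 at step 7

Answer: 7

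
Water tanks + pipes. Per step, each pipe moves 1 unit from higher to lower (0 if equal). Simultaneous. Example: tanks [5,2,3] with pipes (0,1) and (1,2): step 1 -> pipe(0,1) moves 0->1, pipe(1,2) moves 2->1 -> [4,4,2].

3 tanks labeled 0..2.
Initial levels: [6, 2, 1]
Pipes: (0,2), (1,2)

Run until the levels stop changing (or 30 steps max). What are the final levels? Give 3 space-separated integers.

Answer: 3 3 3

Derivation:
Step 1: flows [0->2,1->2] -> levels [5 1 3]
Step 2: flows [0->2,2->1] -> levels [4 2 3]
Step 3: flows [0->2,2->1] -> levels [3 3 3]
Step 4: flows [0=2,1=2] -> levels [3 3 3]
  -> stable (no change)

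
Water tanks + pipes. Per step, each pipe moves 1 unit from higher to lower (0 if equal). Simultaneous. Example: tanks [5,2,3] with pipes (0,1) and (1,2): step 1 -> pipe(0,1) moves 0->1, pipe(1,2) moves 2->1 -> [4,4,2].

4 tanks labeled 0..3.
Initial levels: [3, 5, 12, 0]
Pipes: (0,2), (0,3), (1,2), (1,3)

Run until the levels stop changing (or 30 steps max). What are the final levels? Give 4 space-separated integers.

Step 1: flows [2->0,0->3,2->1,1->3] -> levels [3 5 10 2]
Step 2: flows [2->0,0->3,2->1,1->3] -> levels [3 5 8 4]
Step 3: flows [2->0,3->0,2->1,1->3] -> levels [5 5 6 4]
Step 4: flows [2->0,0->3,2->1,1->3] -> levels [5 5 4 6]
Step 5: flows [0->2,3->0,1->2,3->1] -> levels [5 5 6 4]
  -> period-2 cycle: step 5 state = step 3 state; never stabilizes
  -> state at step 30: (30-3) mod 2 = 1, same as step 4 -> [5 5 4 6]

Answer: 5 5 4 6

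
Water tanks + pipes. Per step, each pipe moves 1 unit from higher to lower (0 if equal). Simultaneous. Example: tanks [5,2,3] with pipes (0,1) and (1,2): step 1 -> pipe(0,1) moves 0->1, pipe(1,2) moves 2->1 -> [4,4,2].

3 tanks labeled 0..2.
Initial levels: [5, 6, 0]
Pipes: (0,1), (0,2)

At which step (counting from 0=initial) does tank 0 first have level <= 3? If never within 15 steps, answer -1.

Step 1: flows [1->0,0->2] -> levels [5 5 1]
Step 2: flows [0=1,0->2] -> levels [4 5 2]
Step 3: flows [1->0,0->2] -> levels [4 4 3]
Step 4: flows [0=1,0->2] -> levels [3 4 4]
Tank 0 first reaches <=3 at step 4

Answer: 4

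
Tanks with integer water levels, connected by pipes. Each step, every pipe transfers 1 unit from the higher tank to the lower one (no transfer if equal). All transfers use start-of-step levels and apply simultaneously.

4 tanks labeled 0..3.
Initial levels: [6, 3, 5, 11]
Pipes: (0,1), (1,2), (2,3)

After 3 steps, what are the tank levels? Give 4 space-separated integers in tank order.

Answer: 5 6 6 8

Derivation:
Step 1: flows [0->1,2->1,3->2] -> levels [5 5 5 10]
Step 2: flows [0=1,1=2,3->2] -> levels [5 5 6 9]
Step 3: flows [0=1,2->1,3->2] -> levels [5 6 6 8]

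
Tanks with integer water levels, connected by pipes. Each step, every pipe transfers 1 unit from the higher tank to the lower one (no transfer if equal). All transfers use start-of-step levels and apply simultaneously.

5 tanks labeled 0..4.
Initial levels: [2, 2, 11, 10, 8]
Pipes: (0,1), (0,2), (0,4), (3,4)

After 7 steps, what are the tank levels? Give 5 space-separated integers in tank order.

Step 1: flows [0=1,2->0,4->0,3->4] -> levels [4 2 10 9 8]
Step 2: flows [0->1,2->0,4->0,3->4] -> levels [5 3 9 8 8]
Step 3: flows [0->1,2->0,4->0,3=4] -> levels [6 4 8 8 7]
Step 4: flows [0->1,2->0,4->0,3->4] -> levels [7 5 7 7 7]
Step 5: flows [0->1,0=2,0=4,3=4] -> levels [6 6 7 7 7]
Step 6: flows [0=1,2->0,4->0,3=4] -> levels [8 6 6 7 6]
Step 7: flows [0->1,0->2,0->4,3->4] -> levels [5 7 7 6 8]

Answer: 5 7 7 6 8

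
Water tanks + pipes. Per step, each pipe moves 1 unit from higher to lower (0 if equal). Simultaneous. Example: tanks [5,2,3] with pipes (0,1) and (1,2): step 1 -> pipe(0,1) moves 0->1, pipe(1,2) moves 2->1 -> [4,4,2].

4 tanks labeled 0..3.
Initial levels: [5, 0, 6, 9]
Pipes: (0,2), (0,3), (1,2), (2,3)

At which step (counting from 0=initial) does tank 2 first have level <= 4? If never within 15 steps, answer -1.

Answer: 5

Derivation:
Step 1: flows [2->0,3->0,2->1,3->2] -> levels [7 1 5 7]
Step 2: flows [0->2,0=3,2->1,3->2] -> levels [6 2 6 6]
Step 3: flows [0=2,0=3,2->1,2=3] -> levels [6 3 5 6]
Step 4: flows [0->2,0=3,2->1,3->2] -> levels [5 4 6 5]
Step 5: flows [2->0,0=3,2->1,2->3] -> levels [6 5 3 6]
Tank 2 first reaches <=4 at step 5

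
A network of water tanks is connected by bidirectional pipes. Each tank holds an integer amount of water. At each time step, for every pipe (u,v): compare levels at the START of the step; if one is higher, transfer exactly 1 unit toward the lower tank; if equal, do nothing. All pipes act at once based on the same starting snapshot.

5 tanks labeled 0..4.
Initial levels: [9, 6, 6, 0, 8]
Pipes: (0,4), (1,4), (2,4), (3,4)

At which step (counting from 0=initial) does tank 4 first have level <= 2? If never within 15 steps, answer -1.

Step 1: flows [0->4,4->1,4->2,4->3] -> levels [8 7 7 1 6]
Step 2: flows [0->4,1->4,2->4,4->3] -> levels [7 6 6 2 8]
Step 3: flows [4->0,4->1,4->2,4->3] -> levels [8 7 7 3 4]
Step 4: flows [0->4,1->4,2->4,4->3] -> levels [7 6 6 4 6]
Step 5: flows [0->4,1=4,2=4,4->3] -> levels [6 6 6 5 6]
Step 6: flows [0=4,1=4,2=4,4->3] -> levels [6 6 6 6 5]
Step 7: flows [0->4,1->4,2->4,3->4] -> levels [5 5 5 5 9]
Step 8: flows [4->0,4->1,4->2,4->3] -> levels [6 6 6 6 5]
  -> period-2 cycle (repeats step 6); tank 4 never drops to <=2
Tank 4 never reaches <=2 within 15 steps

Answer: -1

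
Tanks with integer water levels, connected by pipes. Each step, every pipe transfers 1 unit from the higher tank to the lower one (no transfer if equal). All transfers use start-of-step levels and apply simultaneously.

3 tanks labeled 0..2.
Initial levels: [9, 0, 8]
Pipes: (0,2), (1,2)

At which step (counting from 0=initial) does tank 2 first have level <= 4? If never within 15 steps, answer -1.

Step 1: flows [0->2,2->1] -> levels [8 1 8]
Step 2: flows [0=2,2->1] -> levels [8 2 7]
Step 3: flows [0->2,2->1] -> levels [7 3 7]
Step 4: flows [0=2,2->1] -> levels [7 4 6]
Step 5: flows [0->2,2->1] -> levels [6 5 6]
Step 6: flows [0=2,2->1] -> levels [6 6 5]
Step 7: flows [0->2,1->2] -> levels [5 5 7]
Step 8: flows [2->0,2->1] -> levels [6 6 5]
  -> period-2 cycle (repeats step 6); tank 2 never drops to <=4
Tank 2 never reaches <=4 within 15 steps

Answer: -1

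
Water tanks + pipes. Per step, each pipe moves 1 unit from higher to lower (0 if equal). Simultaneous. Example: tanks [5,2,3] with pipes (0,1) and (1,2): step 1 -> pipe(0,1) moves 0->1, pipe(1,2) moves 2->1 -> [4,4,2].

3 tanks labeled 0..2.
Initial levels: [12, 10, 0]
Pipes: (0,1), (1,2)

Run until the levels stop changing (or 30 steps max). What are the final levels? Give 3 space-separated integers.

Step 1: flows [0->1,1->2] -> levels [11 10 1]
Step 2: flows [0->1,1->2] -> levels [10 10 2]
Step 3: flows [0=1,1->2] -> levels [10 9 3]
Step 4: flows [0->1,1->2] -> levels [9 9 4]
Step 5: flows [0=1,1->2] -> levels [9 8 5]
Step 6: flows [0->1,1->2] -> levels [8 8 6]
Step 7: flows [0=1,1->2] -> levels [8 7 7]
Step 8: flows [0->1,1=2] -> levels [7 8 7]
Step 9: flows [1->0,1->2] -> levels [8 6 8]
Step 10: flows [0->1,2->1] -> levels [7 8 7]
  -> period-2 cycle: step 10 state = step 8 state; never stabilizes
  -> state at step 30: (30-8) mod 2 = 0, same as step 8 -> [7 8 7]

Answer: 7 8 7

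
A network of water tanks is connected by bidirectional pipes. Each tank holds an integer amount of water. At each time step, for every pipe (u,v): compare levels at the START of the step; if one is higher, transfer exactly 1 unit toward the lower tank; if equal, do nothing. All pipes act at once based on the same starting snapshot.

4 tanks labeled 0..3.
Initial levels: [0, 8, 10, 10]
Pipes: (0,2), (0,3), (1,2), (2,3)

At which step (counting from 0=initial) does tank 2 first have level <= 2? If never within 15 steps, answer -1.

Step 1: flows [2->0,3->0,2->1,2=3] -> levels [2 9 8 9]
Step 2: flows [2->0,3->0,1->2,3->2] -> levels [4 8 9 7]
Step 3: flows [2->0,3->0,2->1,2->3] -> levels [6 9 6 7]
Step 4: flows [0=2,3->0,1->2,3->2] -> levels [7 8 8 5]
Step 5: flows [2->0,0->3,1=2,2->3] -> levels [7 8 6 7]
Step 6: flows [0->2,0=3,1->2,3->2] -> levels [6 7 9 6]
Step 7: flows [2->0,0=3,2->1,2->3] -> levels [7 8 6 7]
  -> period-2 cycle (repeats step 5); tank 2 never drops to <=2
Tank 2 never reaches <=2 within 15 steps

Answer: -1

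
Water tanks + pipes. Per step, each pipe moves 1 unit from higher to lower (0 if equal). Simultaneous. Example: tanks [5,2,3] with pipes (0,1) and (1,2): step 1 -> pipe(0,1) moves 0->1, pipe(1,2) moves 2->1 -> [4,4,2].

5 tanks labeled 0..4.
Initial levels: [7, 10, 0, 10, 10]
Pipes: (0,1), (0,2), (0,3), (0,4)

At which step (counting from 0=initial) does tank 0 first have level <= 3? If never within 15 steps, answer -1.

Step 1: flows [1->0,0->2,3->0,4->0] -> levels [9 9 1 9 9]
Step 2: flows [0=1,0->2,0=3,0=4] -> levels [8 9 2 9 9]
Step 3: flows [1->0,0->2,3->0,4->0] -> levels [10 8 3 8 8]
Step 4: flows [0->1,0->2,0->3,0->4] -> levels [6 9 4 9 9]
Step 5: flows [1->0,0->2,3->0,4->0] -> levels [8 8 5 8 8]
Step 6: flows [0=1,0->2,0=3,0=4] -> levels [7 8 6 8 8]
Step 7: flows [1->0,0->2,3->0,4->0] -> levels [9 7 7 7 7]
Step 8: flows [0->1,0->2,0->3,0->4] -> levels [5 8 8 8 8]
Step 9: flows [1->0,2->0,3->0,4->0] -> levels [9 7 7 7 7]
  -> period-2 cycle (repeats step 7); tank 0 never drops to <=3
Tank 0 never reaches <=3 within 15 steps

Answer: -1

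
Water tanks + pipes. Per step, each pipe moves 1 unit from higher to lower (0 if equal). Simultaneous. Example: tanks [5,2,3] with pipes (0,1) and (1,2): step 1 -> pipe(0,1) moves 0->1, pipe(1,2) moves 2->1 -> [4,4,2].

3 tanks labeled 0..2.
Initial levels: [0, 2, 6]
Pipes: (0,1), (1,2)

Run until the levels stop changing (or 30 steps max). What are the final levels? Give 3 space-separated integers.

Step 1: flows [1->0,2->1] -> levels [1 2 5]
Step 2: flows [1->0,2->1] -> levels [2 2 4]
Step 3: flows [0=1,2->1] -> levels [2 3 3]
Step 4: flows [1->0,1=2] -> levels [3 2 3]
Step 5: flows [0->1,2->1] -> levels [2 4 2]
Step 6: flows [1->0,1->2] -> levels [3 2 3]
  -> period-2 cycle: step 6 state = step 4 state; never stabilizes
  -> state at step 30: (30-4) mod 2 = 0, same as step 4 -> [3 2 3]

Answer: 3 2 3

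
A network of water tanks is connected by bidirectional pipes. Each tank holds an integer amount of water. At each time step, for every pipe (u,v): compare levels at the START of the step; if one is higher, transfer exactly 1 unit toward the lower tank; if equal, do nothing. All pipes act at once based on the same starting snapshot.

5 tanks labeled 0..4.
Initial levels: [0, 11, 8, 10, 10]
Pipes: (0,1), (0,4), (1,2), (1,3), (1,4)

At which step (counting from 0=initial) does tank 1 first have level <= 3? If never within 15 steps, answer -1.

Answer: -1

Derivation:
Step 1: flows [1->0,4->0,1->2,1->3,1->4] -> levels [2 7 9 11 10]
Step 2: flows [1->0,4->0,2->1,3->1,4->1] -> levels [4 9 8 10 8]
Step 3: flows [1->0,4->0,1->2,3->1,1->4] -> levels [6 7 9 9 8]
Step 4: flows [1->0,4->0,2->1,3->1,4->1] -> levels [8 9 8 8 6]
Step 5: flows [1->0,0->4,1->2,1->3,1->4] -> levels [8 5 9 9 8]
Step 6: flows [0->1,0=4,2->1,3->1,4->1] -> levels [7 9 8 8 7]
Step 7: flows [1->0,0=4,1->2,1->3,1->4] -> levels [8 5 9 9 8]
  -> period-2 cycle (repeats step 5); tank 1 never drops to <=3
Tank 1 never reaches <=3 within 15 steps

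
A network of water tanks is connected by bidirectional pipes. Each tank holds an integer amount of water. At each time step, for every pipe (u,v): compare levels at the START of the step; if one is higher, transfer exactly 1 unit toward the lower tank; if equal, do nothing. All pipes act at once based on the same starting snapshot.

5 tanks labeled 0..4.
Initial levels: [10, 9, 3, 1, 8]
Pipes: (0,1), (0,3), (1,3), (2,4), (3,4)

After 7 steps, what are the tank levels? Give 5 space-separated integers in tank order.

Answer: 6 6 6 8 5

Derivation:
Step 1: flows [0->1,0->3,1->3,4->2,4->3] -> levels [8 9 4 4 6]
Step 2: flows [1->0,0->3,1->3,4->2,4->3] -> levels [8 7 5 7 4]
Step 3: flows [0->1,0->3,1=3,2->4,3->4] -> levels [6 8 4 7 6]
Step 4: flows [1->0,3->0,1->3,4->2,3->4] -> levels [8 6 5 6 6]
Step 5: flows [0->1,0->3,1=3,4->2,3=4] -> levels [6 7 6 7 5]
Step 6: flows [1->0,3->0,1=3,2->4,3->4] -> levels [8 6 5 5 7]
Step 7: flows [0->1,0->3,1->3,4->2,4->3] -> levels [6 6 6 8 5]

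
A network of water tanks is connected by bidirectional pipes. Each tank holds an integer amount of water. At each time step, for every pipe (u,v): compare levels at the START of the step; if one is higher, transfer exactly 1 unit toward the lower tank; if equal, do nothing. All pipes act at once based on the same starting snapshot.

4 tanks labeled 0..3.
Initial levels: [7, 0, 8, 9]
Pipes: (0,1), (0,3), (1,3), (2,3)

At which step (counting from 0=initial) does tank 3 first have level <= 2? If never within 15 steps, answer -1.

Answer: -1

Derivation:
Step 1: flows [0->1,3->0,3->1,3->2] -> levels [7 2 9 6]
Step 2: flows [0->1,0->3,3->1,2->3] -> levels [5 4 8 7]
Step 3: flows [0->1,3->0,3->1,2->3] -> levels [5 6 7 6]
Step 4: flows [1->0,3->0,1=3,2->3] -> levels [7 5 6 6]
Step 5: flows [0->1,0->3,3->1,2=3] -> levels [5 7 6 6]
Step 6: flows [1->0,3->0,1->3,2=3] -> levels [7 5 6 6]
  -> period-2 cycle (repeats step 4); tank 3 never drops to <=2
Tank 3 never reaches <=2 within 15 steps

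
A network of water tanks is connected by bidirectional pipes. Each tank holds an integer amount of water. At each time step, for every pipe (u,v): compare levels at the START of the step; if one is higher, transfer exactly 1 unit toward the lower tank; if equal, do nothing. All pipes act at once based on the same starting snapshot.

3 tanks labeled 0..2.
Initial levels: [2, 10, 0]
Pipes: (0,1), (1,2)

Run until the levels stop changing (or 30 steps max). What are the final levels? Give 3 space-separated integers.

Step 1: flows [1->0,1->2] -> levels [3 8 1]
Step 2: flows [1->0,1->2] -> levels [4 6 2]
Step 3: flows [1->0,1->2] -> levels [5 4 3]
Step 4: flows [0->1,1->2] -> levels [4 4 4]
Step 5: flows [0=1,1=2] -> levels [4 4 4]
  -> stable (no change)

Answer: 4 4 4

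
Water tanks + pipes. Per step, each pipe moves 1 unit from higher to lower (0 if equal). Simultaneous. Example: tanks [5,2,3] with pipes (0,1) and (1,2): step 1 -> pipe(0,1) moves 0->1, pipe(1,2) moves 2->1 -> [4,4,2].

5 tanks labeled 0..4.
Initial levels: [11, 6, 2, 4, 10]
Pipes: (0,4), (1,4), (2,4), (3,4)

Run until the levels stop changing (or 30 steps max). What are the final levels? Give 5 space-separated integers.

Answer: 7 7 7 7 5

Derivation:
Step 1: flows [0->4,4->1,4->2,4->3] -> levels [10 7 3 5 8]
Step 2: flows [0->4,4->1,4->2,4->3] -> levels [9 8 4 6 6]
Step 3: flows [0->4,1->4,4->2,3=4] -> levels [8 7 5 6 7]
Step 4: flows [0->4,1=4,4->2,4->3] -> levels [7 7 6 7 6]
Step 5: flows [0->4,1->4,2=4,3->4] -> levels [6 6 6 6 9]
Step 6: flows [4->0,4->1,4->2,4->3] -> levels [7 7 7 7 5]
Step 7: flows [0->4,1->4,2->4,3->4] -> levels [6 6 6 6 9]
  -> period-2 cycle: step 7 state = step 5 state; never stabilizes
  -> state at step 30: (30-5) mod 2 = 1, same as step 6 -> [7 7 7 7 5]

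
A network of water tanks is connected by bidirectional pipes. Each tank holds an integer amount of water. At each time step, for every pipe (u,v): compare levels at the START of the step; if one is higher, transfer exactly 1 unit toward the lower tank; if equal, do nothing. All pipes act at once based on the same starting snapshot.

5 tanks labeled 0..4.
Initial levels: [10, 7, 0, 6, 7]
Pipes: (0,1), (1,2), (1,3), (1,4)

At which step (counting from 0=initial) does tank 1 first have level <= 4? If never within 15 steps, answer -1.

Answer: 5

Derivation:
Step 1: flows [0->1,1->2,1->3,1=4] -> levels [9 6 1 7 7]
Step 2: flows [0->1,1->2,3->1,4->1] -> levels [8 8 2 6 6]
Step 3: flows [0=1,1->2,1->3,1->4] -> levels [8 5 3 7 7]
Step 4: flows [0->1,1->2,3->1,4->1] -> levels [7 7 4 6 6]
Step 5: flows [0=1,1->2,1->3,1->4] -> levels [7 4 5 7 7]
Tank 1 first reaches <=4 at step 5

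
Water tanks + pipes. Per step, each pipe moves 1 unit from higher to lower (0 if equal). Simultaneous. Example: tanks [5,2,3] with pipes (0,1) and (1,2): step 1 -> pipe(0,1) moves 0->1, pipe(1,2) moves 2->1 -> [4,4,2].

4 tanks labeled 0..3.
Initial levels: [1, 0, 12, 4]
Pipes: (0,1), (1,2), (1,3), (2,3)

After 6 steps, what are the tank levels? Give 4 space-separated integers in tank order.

Step 1: flows [0->1,2->1,3->1,2->3] -> levels [0 3 10 4]
Step 2: flows [1->0,2->1,3->1,2->3] -> levels [1 4 8 4]
Step 3: flows [1->0,2->1,1=3,2->3] -> levels [2 4 6 5]
Step 4: flows [1->0,2->1,3->1,2->3] -> levels [3 5 4 5]
Step 5: flows [1->0,1->2,1=3,3->2] -> levels [4 3 6 4]
Step 6: flows [0->1,2->1,3->1,2->3] -> levels [3 6 4 4]

Answer: 3 6 4 4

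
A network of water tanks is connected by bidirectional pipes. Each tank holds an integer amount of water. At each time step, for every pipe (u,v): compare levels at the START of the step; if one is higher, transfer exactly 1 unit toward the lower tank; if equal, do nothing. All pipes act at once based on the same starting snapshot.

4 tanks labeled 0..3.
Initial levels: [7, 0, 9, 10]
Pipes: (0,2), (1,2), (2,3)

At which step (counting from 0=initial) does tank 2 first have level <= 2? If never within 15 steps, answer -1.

Step 1: flows [2->0,2->1,3->2] -> levels [8 1 8 9]
Step 2: flows [0=2,2->1,3->2] -> levels [8 2 8 8]
Step 3: flows [0=2,2->1,2=3] -> levels [8 3 7 8]
Step 4: flows [0->2,2->1,3->2] -> levels [7 4 8 7]
Step 5: flows [2->0,2->1,2->3] -> levels [8 5 5 8]
Step 6: flows [0->2,1=2,3->2] -> levels [7 5 7 7]
Step 7: flows [0=2,2->1,2=3] -> levels [7 6 6 7]
Step 8: flows [0->2,1=2,3->2] -> levels [6 6 8 6]
Step 9: flows [2->0,2->1,2->3] -> levels [7 7 5 7]
Step 10: flows [0->2,1->2,3->2] -> levels [6 6 8 6]
  -> period-2 cycle (repeats step 8); tank 2 never drops to <=2
Tank 2 never reaches <=2 within 15 steps

Answer: -1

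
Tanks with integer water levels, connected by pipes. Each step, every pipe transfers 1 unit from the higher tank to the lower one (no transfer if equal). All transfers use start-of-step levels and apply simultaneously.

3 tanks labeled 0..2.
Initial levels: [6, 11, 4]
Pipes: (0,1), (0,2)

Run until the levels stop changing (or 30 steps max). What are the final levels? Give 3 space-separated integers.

Answer: 7 7 7

Derivation:
Step 1: flows [1->0,0->2] -> levels [6 10 5]
Step 2: flows [1->0,0->2] -> levels [6 9 6]
Step 3: flows [1->0,0=2] -> levels [7 8 6]
Step 4: flows [1->0,0->2] -> levels [7 7 7]
Step 5: flows [0=1,0=2] -> levels [7 7 7]
  -> stable (no change)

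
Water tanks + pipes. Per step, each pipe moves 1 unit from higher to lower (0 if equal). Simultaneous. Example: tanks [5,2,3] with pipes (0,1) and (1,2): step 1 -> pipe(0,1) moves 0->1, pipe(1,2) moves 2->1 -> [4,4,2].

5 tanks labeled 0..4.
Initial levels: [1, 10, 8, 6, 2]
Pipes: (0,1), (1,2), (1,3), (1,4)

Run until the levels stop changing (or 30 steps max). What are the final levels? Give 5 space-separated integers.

Step 1: flows [1->0,1->2,1->3,1->4] -> levels [2 6 9 7 3]
Step 2: flows [1->0,2->1,3->1,1->4] -> levels [3 6 8 6 4]
Step 3: flows [1->0,2->1,1=3,1->4] -> levels [4 5 7 6 5]
Step 4: flows [1->0,2->1,3->1,1=4] -> levels [5 6 6 5 5]
Step 5: flows [1->0,1=2,1->3,1->4] -> levels [6 3 6 6 6]
Step 6: flows [0->1,2->1,3->1,4->1] -> levels [5 7 5 5 5]
Step 7: flows [1->0,1->2,1->3,1->4] -> levels [6 3 6 6 6]
  -> period-2 cycle: step 7 state = step 5 state; never stabilizes
  -> state at step 30: (30-5) mod 2 = 1, same as step 6 -> [5 7 5 5 5]

Answer: 5 7 5 5 5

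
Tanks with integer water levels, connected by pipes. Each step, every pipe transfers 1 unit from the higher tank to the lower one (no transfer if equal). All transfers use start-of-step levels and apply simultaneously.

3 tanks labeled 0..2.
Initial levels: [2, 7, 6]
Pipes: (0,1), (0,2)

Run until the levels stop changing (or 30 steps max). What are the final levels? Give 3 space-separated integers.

Answer: 6 5 4

Derivation:
Step 1: flows [1->0,2->0] -> levels [4 6 5]
Step 2: flows [1->0,2->0] -> levels [6 5 4]
Step 3: flows [0->1,0->2] -> levels [4 6 5]
  -> period-2 cycle: step 3 state = step 1 state; never stabilizes
  -> state at step 30: (30-1) mod 2 = 1, same as step 2 -> [6 5 4]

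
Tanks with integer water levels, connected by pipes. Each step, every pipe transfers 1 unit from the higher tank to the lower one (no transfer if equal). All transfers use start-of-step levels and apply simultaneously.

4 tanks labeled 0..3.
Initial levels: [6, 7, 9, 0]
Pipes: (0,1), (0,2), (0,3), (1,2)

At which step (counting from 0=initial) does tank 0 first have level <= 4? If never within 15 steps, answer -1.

Step 1: flows [1->0,2->0,0->3,2->1] -> levels [7 7 7 1]
Step 2: flows [0=1,0=2,0->3,1=2] -> levels [6 7 7 2]
Step 3: flows [1->0,2->0,0->3,1=2] -> levels [7 6 6 3]
Step 4: flows [0->1,0->2,0->3,1=2] -> levels [4 7 7 4]
Tank 0 first reaches <=4 at step 4

Answer: 4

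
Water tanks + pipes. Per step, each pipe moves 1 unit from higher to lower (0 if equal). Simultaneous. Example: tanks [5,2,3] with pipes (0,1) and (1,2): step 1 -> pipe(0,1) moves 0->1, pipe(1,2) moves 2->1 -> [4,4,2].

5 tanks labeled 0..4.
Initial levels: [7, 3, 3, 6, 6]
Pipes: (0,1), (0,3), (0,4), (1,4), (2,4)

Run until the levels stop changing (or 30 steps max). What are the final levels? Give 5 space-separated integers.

Step 1: flows [0->1,0->3,0->4,4->1,4->2] -> levels [4 5 4 7 5]
Step 2: flows [1->0,3->0,4->0,1=4,4->2] -> levels [7 4 5 6 3]
Step 3: flows [0->1,0->3,0->4,1->4,2->4] -> levels [4 4 4 7 6]
Step 4: flows [0=1,3->0,4->0,4->1,4->2] -> levels [6 5 5 6 3]
Step 5: flows [0->1,0=3,0->4,1->4,2->4] -> levels [4 5 4 6 6]
Step 6: flows [1->0,3->0,4->0,4->1,4->2] -> levels [7 5 5 5 3]
Step 7: flows [0->1,0->3,0->4,1->4,2->4] -> levels [4 5 4 6 6]
  -> period-2 cycle: step 7 state = step 5 state; never stabilizes
  -> state at step 30: (30-5) mod 2 = 1, same as step 6 -> [7 5 5 5 3]

Answer: 7 5 5 5 3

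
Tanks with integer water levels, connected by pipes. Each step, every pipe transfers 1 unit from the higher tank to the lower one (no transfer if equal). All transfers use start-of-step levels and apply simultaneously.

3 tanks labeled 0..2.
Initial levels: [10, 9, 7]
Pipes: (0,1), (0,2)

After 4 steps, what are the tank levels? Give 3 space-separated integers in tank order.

Step 1: flows [0->1,0->2] -> levels [8 10 8]
Step 2: flows [1->0,0=2] -> levels [9 9 8]
Step 3: flows [0=1,0->2] -> levels [8 9 9]
Step 4: flows [1->0,2->0] -> levels [10 8 8]

Answer: 10 8 8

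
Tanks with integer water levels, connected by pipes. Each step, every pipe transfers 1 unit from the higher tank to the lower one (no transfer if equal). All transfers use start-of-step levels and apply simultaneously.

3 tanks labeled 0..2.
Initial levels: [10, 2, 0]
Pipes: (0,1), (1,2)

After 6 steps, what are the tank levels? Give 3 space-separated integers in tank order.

Answer: 4 4 4

Derivation:
Step 1: flows [0->1,1->2] -> levels [9 2 1]
Step 2: flows [0->1,1->2] -> levels [8 2 2]
Step 3: flows [0->1,1=2] -> levels [7 3 2]
Step 4: flows [0->1,1->2] -> levels [6 3 3]
Step 5: flows [0->1,1=2] -> levels [5 4 3]
Step 6: flows [0->1,1->2] -> levels [4 4 4]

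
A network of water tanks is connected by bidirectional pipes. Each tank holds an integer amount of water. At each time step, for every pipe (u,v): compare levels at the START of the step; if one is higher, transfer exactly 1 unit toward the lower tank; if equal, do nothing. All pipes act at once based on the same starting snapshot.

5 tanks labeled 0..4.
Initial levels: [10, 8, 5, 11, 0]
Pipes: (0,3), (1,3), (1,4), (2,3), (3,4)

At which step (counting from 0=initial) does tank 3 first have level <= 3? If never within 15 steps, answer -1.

Answer: -1

Derivation:
Step 1: flows [3->0,3->1,1->4,3->2,3->4] -> levels [11 8 6 7 2]
Step 2: flows [0->3,1->3,1->4,3->2,3->4] -> levels [10 6 7 7 4]
Step 3: flows [0->3,3->1,1->4,2=3,3->4] -> levels [9 6 7 6 6]
Step 4: flows [0->3,1=3,1=4,2->3,3=4] -> levels [8 6 6 8 6]
Step 5: flows [0=3,3->1,1=4,3->2,3->4] -> levels [8 7 7 5 7]
Step 6: flows [0->3,1->3,1=4,2->3,4->3] -> levels [7 6 6 9 6]
Step 7: flows [3->0,3->1,1=4,3->2,3->4] -> levels [8 7 7 5 7]
  -> period-2 cycle (repeats step 5); tank 3 never drops to <=3
Tank 3 never reaches <=3 within 15 steps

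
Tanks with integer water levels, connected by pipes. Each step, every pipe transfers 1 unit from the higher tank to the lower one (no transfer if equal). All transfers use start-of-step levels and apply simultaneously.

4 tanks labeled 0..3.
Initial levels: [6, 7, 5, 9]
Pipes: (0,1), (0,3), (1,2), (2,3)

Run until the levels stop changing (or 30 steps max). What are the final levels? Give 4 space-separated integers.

Answer: 6 7 6 8

Derivation:
Step 1: flows [1->0,3->0,1->2,3->2] -> levels [8 5 7 7]
Step 2: flows [0->1,0->3,2->1,2=3] -> levels [6 7 6 8]
Step 3: flows [1->0,3->0,1->2,3->2] -> levels [8 5 8 6]
Step 4: flows [0->1,0->3,2->1,2->3] -> levels [6 7 6 8]
  -> period-2 cycle: step 4 state = step 2 state; never stabilizes
  -> state at step 30: (30-2) mod 2 = 0, same as step 2 -> [6 7 6 8]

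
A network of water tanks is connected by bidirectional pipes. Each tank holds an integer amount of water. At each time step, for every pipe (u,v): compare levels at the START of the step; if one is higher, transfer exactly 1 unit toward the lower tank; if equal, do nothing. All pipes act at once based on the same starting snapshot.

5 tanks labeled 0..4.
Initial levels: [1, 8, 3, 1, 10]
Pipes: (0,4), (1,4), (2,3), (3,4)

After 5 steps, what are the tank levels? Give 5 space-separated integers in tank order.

Answer: 4 5 4 4 6

Derivation:
Step 1: flows [4->0,4->1,2->3,4->3] -> levels [2 9 2 3 7]
Step 2: flows [4->0,1->4,3->2,4->3] -> levels [3 8 3 3 6]
Step 3: flows [4->0,1->4,2=3,4->3] -> levels [4 7 3 4 5]
Step 4: flows [4->0,1->4,3->2,4->3] -> levels [5 6 4 4 4]
Step 5: flows [0->4,1->4,2=3,3=4] -> levels [4 5 4 4 6]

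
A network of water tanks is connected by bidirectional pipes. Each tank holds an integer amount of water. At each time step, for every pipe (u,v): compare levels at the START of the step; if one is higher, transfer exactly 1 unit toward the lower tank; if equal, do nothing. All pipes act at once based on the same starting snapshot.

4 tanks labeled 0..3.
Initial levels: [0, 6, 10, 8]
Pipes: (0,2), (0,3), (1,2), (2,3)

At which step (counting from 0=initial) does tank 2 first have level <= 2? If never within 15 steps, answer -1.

Step 1: flows [2->0,3->0,2->1,2->3] -> levels [2 7 7 8]
Step 2: flows [2->0,3->0,1=2,3->2] -> levels [4 7 7 6]
Step 3: flows [2->0,3->0,1=2,2->3] -> levels [6 7 5 6]
Step 4: flows [0->2,0=3,1->2,3->2] -> levels [5 6 8 5]
Step 5: flows [2->0,0=3,2->1,2->3] -> levels [6 7 5 6]
  -> period-2 cycle (repeats step 3); tank 2 never drops to <=2
Tank 2 never reaches <=2 within 15 steps

Answer: -1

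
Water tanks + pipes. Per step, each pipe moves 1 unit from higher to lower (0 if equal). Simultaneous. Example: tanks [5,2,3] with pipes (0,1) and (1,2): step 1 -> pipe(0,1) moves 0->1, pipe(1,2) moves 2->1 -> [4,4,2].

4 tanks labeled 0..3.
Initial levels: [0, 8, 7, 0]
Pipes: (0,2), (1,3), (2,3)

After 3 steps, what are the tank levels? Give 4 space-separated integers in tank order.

Step 1: flows [2->0,1->3,2->3] -> levels [1 7 5 2]
Step 2: flows [2->0,1->3,2->3] -> levels [2 6 3 4]
Step 3: flows [2->0,1->3,3->2] -> levels [3 5 3 4]

Answer: 3 5 3 4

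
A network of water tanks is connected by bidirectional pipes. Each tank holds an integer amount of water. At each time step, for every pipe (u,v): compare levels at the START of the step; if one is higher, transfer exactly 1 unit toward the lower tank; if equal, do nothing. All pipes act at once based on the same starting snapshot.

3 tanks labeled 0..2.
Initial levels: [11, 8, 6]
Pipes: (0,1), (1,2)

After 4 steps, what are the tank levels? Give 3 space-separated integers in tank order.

Answer: 9 7 9

Derivation:
Step 1: flows [0->1,1->2] -> levels [10 8 7]
Step 2: flows [0->1,1->2] -> levels [9 8 8]
Step 3: flows [0->1,1=2] -> levels [8 9 8]
Step 4: flows [1->0,1->2] -> levels [9 7 9]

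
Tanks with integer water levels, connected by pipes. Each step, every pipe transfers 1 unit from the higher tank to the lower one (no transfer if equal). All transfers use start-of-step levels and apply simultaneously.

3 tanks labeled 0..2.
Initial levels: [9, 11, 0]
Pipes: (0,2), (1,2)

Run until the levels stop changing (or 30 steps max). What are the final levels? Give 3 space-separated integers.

Step 1: flows [0->2,1->2] -> levels [8 10 2]
Step 2: flows [0->2,1->2] -> levels [7 9 4]
Step 3: flows [0->2,1->2] -> levels [6 8 6]
Step 4: flows [0=2,1->2] -> levels [6 7 7]
Step 5: flows [2->0,1=2] -> levels [7 7 6]
Step 6: flows [0->2,1->2] -> levels [6 6 8]
Step 7: flows [2->0,2->1] -> levels [7 7 6]
  -> period-2 cycle: step 7 state = step 5 state; never stabilizes
  -> state at step 30: (30-5) mod 2 = 1, same as step 6 -> [6 6 8]

Answer: 6 6 8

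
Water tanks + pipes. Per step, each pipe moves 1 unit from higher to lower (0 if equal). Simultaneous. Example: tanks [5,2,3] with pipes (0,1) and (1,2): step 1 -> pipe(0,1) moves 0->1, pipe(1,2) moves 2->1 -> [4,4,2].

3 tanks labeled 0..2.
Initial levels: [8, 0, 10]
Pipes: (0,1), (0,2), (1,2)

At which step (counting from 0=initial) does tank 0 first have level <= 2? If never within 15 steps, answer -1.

Answer: -1

Derivation:
Step 1: flows [0->1,2->0,2->1] -> levels [8 2 8]
Step 2: flows [0->1,0=2,2->1] -> levels [7 4 7]
Step 3: flows [0->1,0=2,2->1] -> levels [6 6 6]
Step 4: flows [0=1,0=2,1=2] -> levels [6 6 6]
  -> stable; tank 0 stays at 6 > 2
Tank 0 never reaches <=2 within 15 steps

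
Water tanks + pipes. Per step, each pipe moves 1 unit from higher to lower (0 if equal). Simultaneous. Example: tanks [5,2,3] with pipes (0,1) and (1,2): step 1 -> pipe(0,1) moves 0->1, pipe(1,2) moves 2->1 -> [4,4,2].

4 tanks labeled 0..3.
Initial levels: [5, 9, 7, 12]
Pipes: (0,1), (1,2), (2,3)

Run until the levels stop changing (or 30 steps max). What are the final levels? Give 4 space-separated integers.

Step 1: flows [1->0,1->2,3->2] -> levels [6 7 9 11]
Step 2: flows [1->0,2->1,3->2] -> levels [7 7 9 10]
Step 3: flows [0=1,2->1,3->2] -> levels [7 8 9 9]
Step 4: flows [1->0,2->1,2=3] -> levels [8 8 8 9]
Step 5: flows [0=1,1=2,3->2] -> levels [8 8 9 8]
Step 6: flows [0=1,2->1,2->3] -> levels [8 9 7 9]
Step 7: flows [1->0,1->2,3->2] -> levels [9 7 9 8]
Step 8: flows [0->1,2->1,2->3] -> levels [8 9 7 9]
  -> period-2 cycle: step 8 state = step 6 state; never stabilizes
  -> state at step 30: (30-6) mod 2 = 0, same as step 6 -> [8 9 7 9]

Answer: 8 9 7 9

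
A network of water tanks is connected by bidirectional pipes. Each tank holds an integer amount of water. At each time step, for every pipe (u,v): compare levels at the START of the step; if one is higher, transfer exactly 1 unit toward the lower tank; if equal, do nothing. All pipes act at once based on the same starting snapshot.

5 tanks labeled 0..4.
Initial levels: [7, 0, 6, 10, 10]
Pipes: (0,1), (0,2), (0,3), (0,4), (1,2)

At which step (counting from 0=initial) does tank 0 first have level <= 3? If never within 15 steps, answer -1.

Answer: -1

Derivation:
Step 1: flows [0->1,0->2,3->0,4->0,2->1] -> levels [7 2 6 9 9]
Step 2: flows [0->1,0->2,3->0,4->0,2->1] -> levels [7 4 6 8 8]
Step 3: flows [0->1,0->2,3->0,4->0,2->1] -> levels [7 6 6 7 7]
Step 4: flows [0->1,0->2,0=3,0=4,1=2] -> levels [5 7 7 7 7]
Step 5: flows [1->0,2->0,3->0,4->0,1=2] -> levels [9 6 6 6 6]
Step 6: flows [0->1,0->2,0->3,0->4,1=2] -> levels [5 7 7 7 7]
  -> period-2 cycle (repeats step 4); tank 0 never drops to <=3
Tank 0 never reaches <=3 within 15 steps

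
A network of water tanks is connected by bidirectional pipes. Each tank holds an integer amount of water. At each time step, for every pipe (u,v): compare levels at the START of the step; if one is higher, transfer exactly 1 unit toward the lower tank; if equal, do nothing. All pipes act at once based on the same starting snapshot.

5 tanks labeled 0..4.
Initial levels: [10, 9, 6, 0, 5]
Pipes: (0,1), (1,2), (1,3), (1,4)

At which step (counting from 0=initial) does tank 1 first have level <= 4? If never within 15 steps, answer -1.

Answer: 4

Derivation:
Step 1: flows [0->1,1->2,1->3,1->4] -> levels [9 7 7 1 6]
Step 2: flows [0->1,1=2,1->3,1->4] -> levels [8 6 7 2 7]
Step 3: flows [0->1,2->1,1->3,4->1] -> levels [7 8 6 3 6]
Step 4: flows [1->0,1->2,1->3,1->4] -> levels [8 4 7 4 7]
Tank 1 first reaches <=4 at step 4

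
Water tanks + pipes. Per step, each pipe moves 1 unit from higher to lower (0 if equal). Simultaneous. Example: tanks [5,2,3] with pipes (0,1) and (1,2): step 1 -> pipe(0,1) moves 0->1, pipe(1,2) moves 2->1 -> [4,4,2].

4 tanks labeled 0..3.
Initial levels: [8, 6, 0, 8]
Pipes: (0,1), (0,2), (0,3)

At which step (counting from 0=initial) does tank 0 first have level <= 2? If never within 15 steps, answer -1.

Step 1: flows [0->1,0->2,0=3] -> levels [6 7 1 8]
Step 2: flows [1->0,0->2,3->0] -> levels [7 6 2 7]
Step 3: flows [0->1,0->2,0=3] -> levels [5 7 3 7]
Step 4: flows [1->0,0->2,3->0] -> levels [6 6 4 6]
Step 5: flows [0=1,0->2,0=3] -> levels [5 6 5 6]
Step 6: flows [1->0,0=2,3->0] -> levels [7 5 5 5]
Step 7: flows [0->1,0->2,0->3] -> levels [4 6 6 6]
Step 8: flows [1->0,2->0,3->0] -> levels [7 5 5 5]
  -> period-2 cycle (repeats step 6); tank 0 never drops to <=2
Tank 0 never reaches <=2 within 15 steps

Answer: -1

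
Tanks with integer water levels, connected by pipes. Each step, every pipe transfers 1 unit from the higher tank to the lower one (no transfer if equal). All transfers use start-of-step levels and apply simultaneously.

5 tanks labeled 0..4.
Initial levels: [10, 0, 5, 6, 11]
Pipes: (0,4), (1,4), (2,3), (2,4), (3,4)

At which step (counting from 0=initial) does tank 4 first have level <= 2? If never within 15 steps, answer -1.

Answer: -1

Derivation:
Step 1: flows [4->0,4->1,3->2,4->2,4->3] -> levels [11 1 7 6 7]
Step 2: flows [0->4,4->1,2->3,2=4,4->3] -> levels [10 2 6 8 6]
Step 3: flows [0->4,4->1,3->2,2=4,3->4] -> levels [9 3 7 6 7]
Step 4: flows [0->4,4->1,2->3,2=4,4->3] -> levels [8 4 6 8 6]
Step 5: flows [0->4,4->1,3->2,2=4,3->4] -> levels [7 5 7 6 7]
Step 6: flows [0=4,4->1,2->3,2=4,4->3] -> levels [7 6 6 8 5]
Step 7: flows [0->4,1->4,3->2,2->4,3->4] -> levels [6 5 6 6 9]
Step 8: flows [4->0,4->1,2=3,4->2,4->3] -> levels [7 6 7 7 5]
Step 9: flows [0->4,1->4,2=3,2->4,3->4] -> levels [6 5 6 6 9]
  -> period-2 cycle (repeats step 7); tank 4 never drops to <=2
Tank 4 never reaches <=2 within 15 steps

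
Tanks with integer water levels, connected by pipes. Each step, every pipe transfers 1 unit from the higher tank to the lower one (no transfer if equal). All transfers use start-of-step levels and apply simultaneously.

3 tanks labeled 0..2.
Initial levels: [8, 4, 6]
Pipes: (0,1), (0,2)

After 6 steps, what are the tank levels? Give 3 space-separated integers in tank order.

Answer: 6 6 6

Derivation:
Step 1: flows [0->1,0->2] -> levels [6 5 7]
Step 2: flows [0->1,2->0] -> levels [6 6 6]
Step 3: flows [0=1,0=2] -> levels [6 6 6]
  -> stable; steps 4..6 unchanged -> [6 6 6]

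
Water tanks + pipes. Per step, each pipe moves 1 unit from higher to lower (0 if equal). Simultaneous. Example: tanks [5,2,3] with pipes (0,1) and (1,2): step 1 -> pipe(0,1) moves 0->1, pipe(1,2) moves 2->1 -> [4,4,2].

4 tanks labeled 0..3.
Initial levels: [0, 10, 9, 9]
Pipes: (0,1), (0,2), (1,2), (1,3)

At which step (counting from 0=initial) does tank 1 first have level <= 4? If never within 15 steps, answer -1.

Step 1: flows [1->0,2->0,1->2,1->3] -> levels [2 7 9 10]
Step 2: flows [1->0,2->0,2->1,3->1] -> levels [4 8 7 9]
Step 3: flows [1->0,2->0,1->2,3->1] -> levels [6 7 7 8]
Step 4: flows [1->0,2->0,1=2,3->1] -> levels [8 7 6 7]
Step 5: flows [0->1,0->2,1->2,1=3] -> levels [6 7 8 7]
Step 6: flows [1->0,2->0,2->1,1=3] -> levels [8 7 6 7]
  -> period-2 cycle (repeats step 4); tank 1 never drops to <=4
Tank 1 never reaches <=4 within 15 steps

Answer: -1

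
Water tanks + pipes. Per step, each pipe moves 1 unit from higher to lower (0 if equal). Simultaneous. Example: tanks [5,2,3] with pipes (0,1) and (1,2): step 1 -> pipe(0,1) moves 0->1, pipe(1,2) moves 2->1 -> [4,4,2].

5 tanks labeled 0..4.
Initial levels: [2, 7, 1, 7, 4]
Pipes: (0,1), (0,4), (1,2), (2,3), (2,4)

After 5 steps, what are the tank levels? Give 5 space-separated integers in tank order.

Answer: 3 5 3 5 5

Derivation:
Step 1: flows [1->0,4->0,1->2,3->2,4->2] -> levels [4 5 4 6 2]
Step 2: flows [1->0,0->4,1->2,3->2,2->4] -> levels [4 3 5 5 4]
Step 3: flows [0->1,0=4,2->1,2=3,2->4] -> levels [3 5 3 5 5]
Step 4: flows [1->0,4->0,1->2,3->2,4->2] -> levels [5 3 6 4 3]
Step 5: flows [0->1,0->4,2->1,2->3,2->4] -> levels [3 5 3 5 5]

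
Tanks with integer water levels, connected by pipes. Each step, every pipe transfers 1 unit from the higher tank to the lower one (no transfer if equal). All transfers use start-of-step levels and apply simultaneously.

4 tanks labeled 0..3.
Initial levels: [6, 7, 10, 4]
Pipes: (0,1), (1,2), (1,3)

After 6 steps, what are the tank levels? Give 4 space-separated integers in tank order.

Answer: 6 9 6 6

Derivation:
Step 1: flows [1->0,2->1,1->3] -> levels [7 6 9 5]
Step 2: flows [0->1,2->1,1->3] -> levels [6 7 8 6]
Step 3: flows [1->0,2->1,1->3] -> levels [7 6 7 7]
Step 4: flows [0->1,2->1,3->1] -> levels [6 9 6 6]
Step 5: flows [1->0,1->2,1->3] -> levels [7 6 7 7]
  -> period-2 cycle: step 5 state = step 3 state
  -> state at step 6: (6-3) mod 2 = 1, same as step 4 -> [6 9 6 6]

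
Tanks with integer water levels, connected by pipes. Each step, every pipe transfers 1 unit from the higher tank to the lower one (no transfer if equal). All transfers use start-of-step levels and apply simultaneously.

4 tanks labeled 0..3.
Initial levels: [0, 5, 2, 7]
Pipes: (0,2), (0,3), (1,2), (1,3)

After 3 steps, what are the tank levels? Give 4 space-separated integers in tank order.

Step 1: flows [2->0,3->0,1->2,3->1] -> levels [2 5 2 5]
Step 2: flows [0=2,3->0,1->2,1=3] -> levels [3 4 3 4]
Step 3: flows [0=2,3->0,1->2,1=3] -> levels [4 3 4 3]

Answer: 4 3 4 3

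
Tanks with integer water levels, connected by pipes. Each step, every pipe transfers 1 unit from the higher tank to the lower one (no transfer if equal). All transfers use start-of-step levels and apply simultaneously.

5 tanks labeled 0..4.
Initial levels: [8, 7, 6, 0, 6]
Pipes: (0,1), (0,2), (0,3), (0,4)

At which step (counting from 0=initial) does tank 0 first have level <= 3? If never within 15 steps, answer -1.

Step 1: flows [0->1,0->2,0->3,0->4] -> levels [4 8 7 1 7]
Step 2: flows [1->0,2->0,0->3,4->0] -> levels [6 7 6 2 6]
Step 3: flows [1->0,0=2,0->3,0=4] -> levels [6 6 6 3 6]
Step 4: flows [0=1,0=2,0->3,0=4] -> levels [5 6 6 4 6]
Step 5: flows [1->0,2->0,0->3,4->0] -> levels [7 5 5 5 5]
Step 6: flows [0->1,0->2,0->3,0->4] -> levels [3 6 6 6 6]
Tank 0 first reaches <=3 at step 6

Answer: 6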